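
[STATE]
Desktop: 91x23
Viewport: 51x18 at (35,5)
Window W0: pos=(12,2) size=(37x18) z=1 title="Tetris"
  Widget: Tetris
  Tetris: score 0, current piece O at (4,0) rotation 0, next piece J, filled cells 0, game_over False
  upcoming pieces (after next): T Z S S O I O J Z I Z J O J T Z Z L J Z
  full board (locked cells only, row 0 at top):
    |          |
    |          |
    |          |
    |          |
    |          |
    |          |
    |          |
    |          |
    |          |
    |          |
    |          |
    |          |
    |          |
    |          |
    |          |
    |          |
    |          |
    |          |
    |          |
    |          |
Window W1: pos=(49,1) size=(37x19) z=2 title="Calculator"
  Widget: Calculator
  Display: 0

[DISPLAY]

             ┃┃┌───┬───┬───┬───┐                  ┃
             ┃┃│ 7 │ 8 │ 9 │ ÷ │                  ┃
             ┃┃├───┼───┼───┼───┤                  ┃
             ┃┃│ 4 │ 5 │ 6 │ × │                  ┃
             ┃┃├───┼───┼───┼───┤                  ┃
             ┃┃│ 1 │ 2 │ 3 │ - │                  ┃
             ┃┃├───┼───┼───┼───┤                  ┃
             ┃┃│ 0 │ . │ = │ + │                  ┃
             ┃┃├───┼───┼───┼───┤                  ┃
             ┃┃│ C │ MC│ MR│ M+│                  ┃
             ┃┃└───┴───┴───┴───┘                  ┃
             ┃┃                                   ┃
             ┃┃                                   ┃
             ┃┃                                   ┃
━━━━━━━━━━━━━┛┗━━━━━━━━━━━━━━━━━━━━━━━━━━━━━━━━━━━┛
                                                   
                                                   
                                                   


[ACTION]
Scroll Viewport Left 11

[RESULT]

Next:                   ┃┃┌───┬───┬───┬───┐        
█                       ┃┃│ 7 │ 8 │ 9 │ ÷ │        
███                     ┃┃├───┼───┼───┼───┤        
                        ┃┃│ 4 │ 5 │ 6 │ × │        
                        ┃┃├───┼───┼───┼───┤        
                        ┃┃│ 1 │ 2 │ 3 │ - │        
Score:                  ┃┃├───┼───┼───┼───┤        
0                       ┃┃│ 0 │ . │ = │ + │        
                        ┃┃├───┼───┼───┼───┤        
                        ┃┃│ C │ MC│ MR│ M+│        
                        ┃┃└───┴───┴───┴───┘        
                        ┃┃                         
                        ┃┃                         
                        ┃┃                         
━━━━━━━━━━━━━━━━━━━━━━━━┛┗━━━━━━━━━━━━━━━━━━━━━━━━━
                                                   
                                                   
                                                   


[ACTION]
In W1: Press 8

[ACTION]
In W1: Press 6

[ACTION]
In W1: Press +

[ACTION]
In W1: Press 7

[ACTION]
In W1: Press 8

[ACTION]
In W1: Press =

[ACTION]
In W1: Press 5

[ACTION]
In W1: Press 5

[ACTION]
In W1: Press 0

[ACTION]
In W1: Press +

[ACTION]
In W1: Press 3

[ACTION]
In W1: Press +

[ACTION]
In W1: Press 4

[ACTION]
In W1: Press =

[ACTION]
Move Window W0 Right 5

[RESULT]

    │Next:               ┃┌───┬───┬───┬───┐        
    │█                   ┃│ 7 │ 8 │ 9 │ ÷ │        
    │███                 ┃├───┼───┼───┼───┤        
    │                    ┃│ 4 │ 5 │ 6 │ × │        
    │                    ┃├───┼───┼───┼───┤        
    │                    ┃│ 1 │ 2 │ 3 │ - │        
    │Score:              ┃├───┼───┼───┼───┤        
    │0                   ┃│ 0 │ . │ = │ + │        
    │                    ┃├───┼───┼───┼───┤        
    │                    ┃│ C │ MC│ MR│ M+│        
    │                    ┃└───┴───┴───┴───┘        
    │                    ┃                         
    │                    ┃                         
    │                    ┃                         
━━━━━━━━━━━━━━━━━━━━━━━━━┗━━━━━━━━━━━━━━━━━━━━━━━━━
                                                   
                                                   
                                                   


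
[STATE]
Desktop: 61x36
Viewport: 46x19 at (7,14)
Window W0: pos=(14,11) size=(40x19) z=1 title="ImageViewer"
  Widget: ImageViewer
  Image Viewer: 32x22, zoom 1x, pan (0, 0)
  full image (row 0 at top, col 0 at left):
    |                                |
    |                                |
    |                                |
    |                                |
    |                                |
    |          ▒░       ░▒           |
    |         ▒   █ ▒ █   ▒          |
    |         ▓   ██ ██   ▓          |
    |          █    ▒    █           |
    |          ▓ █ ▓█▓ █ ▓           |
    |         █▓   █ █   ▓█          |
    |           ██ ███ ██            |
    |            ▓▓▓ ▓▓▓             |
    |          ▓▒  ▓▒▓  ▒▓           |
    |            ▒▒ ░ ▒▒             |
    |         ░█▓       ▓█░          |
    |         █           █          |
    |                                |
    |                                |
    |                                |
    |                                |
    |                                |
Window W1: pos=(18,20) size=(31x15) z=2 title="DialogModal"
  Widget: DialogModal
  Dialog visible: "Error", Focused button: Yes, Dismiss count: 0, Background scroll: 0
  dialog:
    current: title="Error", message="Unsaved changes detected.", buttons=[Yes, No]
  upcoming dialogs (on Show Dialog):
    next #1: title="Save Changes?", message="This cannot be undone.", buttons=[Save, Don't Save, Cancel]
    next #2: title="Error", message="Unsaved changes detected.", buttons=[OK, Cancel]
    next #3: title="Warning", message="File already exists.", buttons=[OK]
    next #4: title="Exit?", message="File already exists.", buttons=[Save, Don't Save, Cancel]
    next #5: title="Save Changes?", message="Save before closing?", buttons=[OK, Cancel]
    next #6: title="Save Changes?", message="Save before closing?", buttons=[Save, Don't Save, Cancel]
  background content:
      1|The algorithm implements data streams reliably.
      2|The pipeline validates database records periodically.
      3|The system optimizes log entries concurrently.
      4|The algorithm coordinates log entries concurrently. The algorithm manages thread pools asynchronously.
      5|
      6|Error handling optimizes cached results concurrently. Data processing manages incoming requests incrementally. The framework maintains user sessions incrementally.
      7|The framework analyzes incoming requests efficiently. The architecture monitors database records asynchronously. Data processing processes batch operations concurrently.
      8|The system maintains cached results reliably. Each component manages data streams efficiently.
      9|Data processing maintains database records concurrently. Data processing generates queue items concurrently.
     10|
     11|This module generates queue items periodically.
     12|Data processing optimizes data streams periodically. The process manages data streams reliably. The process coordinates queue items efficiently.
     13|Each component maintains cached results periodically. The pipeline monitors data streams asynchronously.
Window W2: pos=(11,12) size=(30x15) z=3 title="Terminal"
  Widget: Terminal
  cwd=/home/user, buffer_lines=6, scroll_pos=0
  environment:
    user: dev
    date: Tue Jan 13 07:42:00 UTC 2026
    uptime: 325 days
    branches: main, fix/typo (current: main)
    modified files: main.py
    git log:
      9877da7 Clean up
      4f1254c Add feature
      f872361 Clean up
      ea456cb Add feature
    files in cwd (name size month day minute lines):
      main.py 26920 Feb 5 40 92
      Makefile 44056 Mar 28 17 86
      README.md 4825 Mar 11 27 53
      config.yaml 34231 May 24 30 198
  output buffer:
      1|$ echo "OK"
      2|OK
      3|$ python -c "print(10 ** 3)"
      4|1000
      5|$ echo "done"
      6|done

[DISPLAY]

    ┠────────────────────────────┨            
    ┃$ echo "OK"                 ┃            
    ┃OK                          ┃            
    ┃$ python -c "print(10 ** 3)"┃            
    ┃1000                        ┃            
    ┃$ echo "done"               ┃            
    ┃done                        ┃━━━━━━━┓    
    ┃$ █                         ┃       ┃    
    ┃                            ┃───────┨    
    ┃                            ┃ts data┃    
    ┃                            ┃ databa┃    
    ┃                            ┃og entr┃    
    ┗━━━━━━━━━━━━━━━━━━━━━━━━━━━━┛────┐og┃    
       ┃   ┃  │         Error         │  ┃    
       ┃   ┃Er│Unsaved changes detecte│ch┃    
       ┗━━━┃Th│       [Yes]  No       │mi┃━━━━
           ┃Th└───────────────────────┘ r┃    
           ┃Data processing maintains dat┃    
           ┃                             ┃    


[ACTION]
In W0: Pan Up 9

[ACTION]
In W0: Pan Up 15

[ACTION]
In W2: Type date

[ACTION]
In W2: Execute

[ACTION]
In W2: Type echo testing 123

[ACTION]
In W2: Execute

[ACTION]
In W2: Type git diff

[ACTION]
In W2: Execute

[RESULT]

    ┠────────────────────────────┨            
    ┃Tue Jan 13 07:42:00 UTC 2026┃            
    ┃$ echo testing 123          ┃            
    ┃testing 123                 ┃            
    ┃$ git diff                  ┃            
    ┃diff --git a/main.py b/main.┃            
    ┃--- a/main.py               ┃━━━━━━━┓    
    ┃+++ b/main.py               ┃       ┃    
    ┃@@ -1,3 +1,4 @@             ┃───────┨    
    ┃+# updated                  ┃ts data┃    
    ┃ import sys                 ┃ databa┃    
    ┃$ █                         ┃og entr┃    
    ┗━━━━━━━━━━━━━━━━━━━━━━━━━━━━┛────┐og┃    
       ┃   ┃  │         Error         │  ┃    
       ┃   ┃Er│Unsaved changes detecte│ch┃    
       ┗━━━┃Th│       [Yes]  No       │mi┃━━━━
           ┃Th└───────────────────────┘ r┃    
           ┃Data processing maintains dat┃    
           ┃                             ┃    


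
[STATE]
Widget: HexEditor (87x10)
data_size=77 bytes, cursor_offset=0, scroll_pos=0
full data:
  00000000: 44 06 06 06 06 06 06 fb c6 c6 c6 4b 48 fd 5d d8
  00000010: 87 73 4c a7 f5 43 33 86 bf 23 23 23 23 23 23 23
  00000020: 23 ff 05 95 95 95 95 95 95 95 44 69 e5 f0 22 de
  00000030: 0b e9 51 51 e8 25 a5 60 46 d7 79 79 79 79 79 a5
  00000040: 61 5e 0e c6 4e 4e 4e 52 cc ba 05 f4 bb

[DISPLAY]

00000000  44 06 06 06 06 06 06 fb  c6 c6 c6 4b 48 fd 5d d8  |D..........KH.].|         
00000010  87 73 4c a7 f5 43 33 86  bf 23 23 23 23 23 23 23  |.sL..C3..#######|         
00000020  23 ff 05 95 95 95 95 95  95 95 44 69 e5 f0 22 de  |#.........Di..".|         
00000030  0b e9 51 51 e8 25 a5 60  46 d7 79 79 79 79 79 a5  |..QQ.%.`F.yyyyy.|         
00000040  61 5e 0e c6 4e 4e 4e 52  cc ba 05 f4 bb           |a^..NNNR.....   |         
                                                                                       
                                                                                       
                                                                                       
                                                                                       
                                                                                       


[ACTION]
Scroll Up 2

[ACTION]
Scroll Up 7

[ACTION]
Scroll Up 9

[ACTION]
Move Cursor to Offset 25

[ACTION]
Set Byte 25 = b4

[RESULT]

00000000  44 06 06 06 06 06 06 fb  c6 c6 c6 4b 48 fd 5d d8  |D..........KH.].|         
00000010  87 73 4c a7 f5 43 33 86  bf B4 23 23 23 23 23 23  |.sL..C3...######|         
00000020  23 ff 05 95 95 95 95 95  95 95 44 69 e5 f0 22 de  |#.........Di..".|         
00000030  0b e9 51 51 e8 25 a5 60  46 d7 79 79 79 79 79 a5  |..QQ.%.`F.yyyyy.|         
00000040  61 5e 0e c6 4e 4e 4e 52  cc ba 05 f4 bb           |a^..NNNR.....   |         
                                                                                       
                                                                                       
                                                                                       
                                                                                       
                                                                                       


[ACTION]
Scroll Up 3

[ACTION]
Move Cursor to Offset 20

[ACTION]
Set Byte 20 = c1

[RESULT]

00000000  44 06 06 06 06 06 06 fb  c6 c6 c6 4b 48 fd 5d d8  |D..........KH.].|         
00000010  87 73 4c a7 C1 43 33 86  bf b4 23 23 23 23 23 23  |.sL..C3...######|         
00000020  23 ff 05 95 95 95 95 95  95 95 44 69 e5 f0 22 de  |#.........Di..".|         
00000030  0b e9 51 51 e8 25 a5 60  46 d7 79 79 79 79 79 a5  |..QQ.%.`F.yyyyy.|         
00000040  61 5e 0e c6 4e 4e 4e 52  cc ba 05 f4 bb           |a^..NNNR.....   |         
                                                                                       
                                                                                       
                                                                                       
                                                                                       
                                                                                       


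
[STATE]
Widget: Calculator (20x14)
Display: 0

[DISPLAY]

                   0
┌───┬───┬───┬───┐   
│ 7 │ 8 │ 9 │ ÷ │   
├───┼───┼───┼───┤   
│ 4 │ 5 │ 6 │ × │   
├───┼───┼───┼───┤   
│ 1 │ 2 │ 3 │ - │   
├───┼───┼───┼───┤   
│ 0 │ . │ = │ + │   
├───┼───┼───┼───┤   
│ C │ MC│ MR│ M+│   
└───┴───┴───┴───┘   
                    
                    


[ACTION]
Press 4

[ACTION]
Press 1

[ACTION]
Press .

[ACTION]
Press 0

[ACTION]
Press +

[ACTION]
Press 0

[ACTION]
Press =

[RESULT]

                  41
┌───┬───┬───┬───┐   
│ 7 │ 8 │ 9 │ ÷ │   
├───┼───┼───┼───┤   
│ 4 │ 5 │ 6 │ × │   
├───┼───┼───┼───┤   
│ 1 │ 2 │ 3 │ - │   
├───┼───┼───┼───┤   
│ 0 │ . │ = │ + │   
├───┼───┼───┼───┤   
│ C │ MC│ MR│ M+│   
└───┴───┴───┴───┘   
                    
                    


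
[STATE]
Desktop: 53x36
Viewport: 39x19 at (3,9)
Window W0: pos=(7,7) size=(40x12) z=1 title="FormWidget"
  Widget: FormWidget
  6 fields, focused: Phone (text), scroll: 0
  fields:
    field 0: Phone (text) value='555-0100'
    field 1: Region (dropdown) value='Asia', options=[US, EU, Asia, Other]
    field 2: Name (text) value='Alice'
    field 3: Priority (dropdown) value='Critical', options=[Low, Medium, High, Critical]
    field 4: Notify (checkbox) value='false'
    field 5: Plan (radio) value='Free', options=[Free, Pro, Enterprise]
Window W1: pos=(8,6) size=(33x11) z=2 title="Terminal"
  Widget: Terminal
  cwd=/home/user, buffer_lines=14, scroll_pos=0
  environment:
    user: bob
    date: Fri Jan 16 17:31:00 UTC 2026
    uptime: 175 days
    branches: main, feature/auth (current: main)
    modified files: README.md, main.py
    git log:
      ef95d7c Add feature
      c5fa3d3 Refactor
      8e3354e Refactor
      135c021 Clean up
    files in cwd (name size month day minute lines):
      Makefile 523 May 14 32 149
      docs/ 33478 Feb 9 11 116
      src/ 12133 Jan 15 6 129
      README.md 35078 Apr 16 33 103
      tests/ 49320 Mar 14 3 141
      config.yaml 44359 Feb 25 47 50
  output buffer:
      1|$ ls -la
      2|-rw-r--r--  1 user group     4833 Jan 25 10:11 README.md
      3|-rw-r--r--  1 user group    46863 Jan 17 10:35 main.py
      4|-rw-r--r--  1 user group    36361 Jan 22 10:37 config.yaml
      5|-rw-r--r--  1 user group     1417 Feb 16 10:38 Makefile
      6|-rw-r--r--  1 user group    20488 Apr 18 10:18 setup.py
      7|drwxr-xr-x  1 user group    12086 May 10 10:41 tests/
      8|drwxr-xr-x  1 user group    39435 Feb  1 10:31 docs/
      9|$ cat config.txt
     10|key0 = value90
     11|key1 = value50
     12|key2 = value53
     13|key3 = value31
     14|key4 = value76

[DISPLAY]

    ┠┃$ ls -la                       ┃─
    ┃┃-rw-r--r--  1 user group     48┃ 
    ┃┃-rw-r--r--  1 user group    468┃ 
    ┃┃-rw-r--r--  1 user group    363┃ 
    ┃┃-rw-r--r--  1 user group     14┃ 
    ┃┃-rw-r--r--  1 user group    204┃ 
    ┃┃drwxr-xr-x  1 user group    120┃(
    ┃┗━━━━━━━━━━━━━━━━━━━━━━━━━━━━━━━┛ 
    ┃                                  
    ┗━━━━━━━━━━━━━━━━━━━━━━━━━━━━━━━━━━
                                       
                                       
                                       
                                       
                                       
                                       
                                       
                                       
                                       


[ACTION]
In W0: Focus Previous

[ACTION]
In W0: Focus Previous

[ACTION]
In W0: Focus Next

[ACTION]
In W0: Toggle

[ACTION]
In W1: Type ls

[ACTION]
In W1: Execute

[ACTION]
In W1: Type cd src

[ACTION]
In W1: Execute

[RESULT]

    ┠┃key3 = value31                 ┃─
    ┃┃key4 = value76                 ┃ 
    ┃┃$ ls                           ┃ 
    ┃┃Makefile  docs/  src/  README.m┃ 
    ┃┃$ cd src                       ┃ 
    ┃┃                               ┃ 
    ┃┃$ █                            ┃(
    ┃┗━━━━━━━━━━━━━━━━━━━━━━━━━━━━━━━┛ 
    ┃                                  
    ┗━━━━━━━━━━━━━━━━━━━━━━━━━━━━━━━━━━
                                       
                                       
                                       
                                       
                                       
                                       
                                       
                                       
                                       


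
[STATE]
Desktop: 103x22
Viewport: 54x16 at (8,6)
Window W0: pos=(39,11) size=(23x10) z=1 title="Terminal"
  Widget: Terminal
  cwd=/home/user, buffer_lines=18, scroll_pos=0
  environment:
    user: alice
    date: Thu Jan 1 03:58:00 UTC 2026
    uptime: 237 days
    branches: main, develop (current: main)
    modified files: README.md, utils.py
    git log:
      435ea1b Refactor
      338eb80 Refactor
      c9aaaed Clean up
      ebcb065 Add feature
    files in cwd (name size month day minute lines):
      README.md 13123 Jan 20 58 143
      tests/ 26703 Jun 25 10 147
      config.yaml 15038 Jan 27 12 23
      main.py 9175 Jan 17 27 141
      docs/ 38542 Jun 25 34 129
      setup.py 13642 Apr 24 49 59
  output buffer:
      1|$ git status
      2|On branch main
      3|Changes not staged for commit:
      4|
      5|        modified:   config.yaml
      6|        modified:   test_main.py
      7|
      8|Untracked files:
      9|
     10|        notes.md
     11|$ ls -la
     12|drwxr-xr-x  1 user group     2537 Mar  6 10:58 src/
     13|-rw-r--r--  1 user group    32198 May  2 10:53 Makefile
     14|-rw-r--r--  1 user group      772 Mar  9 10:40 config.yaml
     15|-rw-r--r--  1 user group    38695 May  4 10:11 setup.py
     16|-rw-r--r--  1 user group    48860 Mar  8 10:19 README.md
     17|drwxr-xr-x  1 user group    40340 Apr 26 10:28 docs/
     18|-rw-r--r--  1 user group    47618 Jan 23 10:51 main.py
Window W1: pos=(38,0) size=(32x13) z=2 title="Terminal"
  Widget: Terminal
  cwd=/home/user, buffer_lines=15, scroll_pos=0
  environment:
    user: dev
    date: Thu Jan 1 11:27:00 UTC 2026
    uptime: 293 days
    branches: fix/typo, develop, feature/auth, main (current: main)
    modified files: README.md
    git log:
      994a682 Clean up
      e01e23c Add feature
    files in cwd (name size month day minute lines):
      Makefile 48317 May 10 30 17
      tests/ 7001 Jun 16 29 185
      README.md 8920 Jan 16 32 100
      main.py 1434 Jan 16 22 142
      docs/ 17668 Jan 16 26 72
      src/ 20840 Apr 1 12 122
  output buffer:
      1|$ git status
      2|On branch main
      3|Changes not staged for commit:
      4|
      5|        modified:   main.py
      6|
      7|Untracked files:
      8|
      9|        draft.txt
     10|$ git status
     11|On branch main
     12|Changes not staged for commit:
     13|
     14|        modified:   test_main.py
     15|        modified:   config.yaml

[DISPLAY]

                              ┃                       
                              ┃        modified:   mai
                              ┃                       
                              ┃Untracked files:       
                              ┃                       
                              ┃        draft.txt      
                              ┗━━━━━━━━━━━━━━━━━━━━━━━
                               ┠─────────────────────┨
                               ┃$ git status         ┃
                               ┃On branch main       ┃
                               ┃Changes not staged fo┃
                               ┃                     ┃
                               ┃        modified:   c┃
                               ┃        modified:   t┃
                               ┗━━━━━━━━━━━━━━━━━━━━━┛
                                                      


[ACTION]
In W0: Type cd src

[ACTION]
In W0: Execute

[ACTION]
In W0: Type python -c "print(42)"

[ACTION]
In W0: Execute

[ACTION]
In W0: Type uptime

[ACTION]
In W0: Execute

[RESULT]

                              ┃                       
                              ┃        modified:   mai
                              ┃                       
                              ┃Untracked files:       
                              ┃                       
                              ┃        draft.txt      
                              ┗━━━━━━━━━━━━━━━━━━━━━━━
                               ┠─────────────────────┨
                               ┃                     ┃
                               ┃$ python -c "print(42┃
                               ┃42                   ┃
                               ┃$ uptime             ┃
                               ┃ 10:00  up 237 days  ┃
                               ┃$ █                  ┃
                               ┗━━━━━━━━━━━━━━━━━━━━━┛
                                                      


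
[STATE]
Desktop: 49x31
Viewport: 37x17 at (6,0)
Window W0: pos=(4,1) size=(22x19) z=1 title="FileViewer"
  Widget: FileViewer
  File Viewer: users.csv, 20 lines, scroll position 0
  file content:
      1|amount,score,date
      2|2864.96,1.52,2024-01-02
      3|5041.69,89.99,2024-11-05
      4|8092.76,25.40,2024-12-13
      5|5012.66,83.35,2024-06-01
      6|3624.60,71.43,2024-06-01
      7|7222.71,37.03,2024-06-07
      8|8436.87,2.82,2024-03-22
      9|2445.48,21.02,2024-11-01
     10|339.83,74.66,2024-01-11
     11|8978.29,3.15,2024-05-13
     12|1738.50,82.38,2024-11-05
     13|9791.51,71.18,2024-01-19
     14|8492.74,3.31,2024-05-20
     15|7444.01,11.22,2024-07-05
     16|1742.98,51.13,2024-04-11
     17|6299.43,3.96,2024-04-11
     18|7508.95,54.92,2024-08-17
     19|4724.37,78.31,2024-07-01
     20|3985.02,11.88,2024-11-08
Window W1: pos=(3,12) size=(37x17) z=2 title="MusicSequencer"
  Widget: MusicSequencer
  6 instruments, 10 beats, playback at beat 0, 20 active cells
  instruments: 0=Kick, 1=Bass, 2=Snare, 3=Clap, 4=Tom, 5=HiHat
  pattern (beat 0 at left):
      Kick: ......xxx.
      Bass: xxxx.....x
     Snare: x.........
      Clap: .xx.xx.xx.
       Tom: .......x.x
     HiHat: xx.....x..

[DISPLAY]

                                     
━━━━━━━━━━━━━━━━━━━┓                 
FileViewer         ┃                 
───────────────────┨                 
mount,score,date  ▲┃                 
864.96,1.52,2024-0█┃                 
041.69,89.99,2024-░┃                 
092.76,25.40,2024-░┃                 
012.66,83.35,2024-░┃                 
624.60,71.43,2024-░┃                 
222.71,37.03,2024-░┃                 
436.87,2.82,2024-0░┃                 
━━━━━━━━━━━━━━━━━━━━━━━━━━━━━━━━━┓   
usicSequencer                    ┃   
─────────────────────────────────┨   
    ▼123456789                   ┃   
Kick······███·                   ┃   


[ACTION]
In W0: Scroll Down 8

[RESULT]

                                     
━━━━━━━━━━━━━━━━━━━┓                 
FileViewer         ┃                 
───────────────────┨                 
624.60,71.43,2024-▲┃                 
222.71,37.03,2024-░┃                 
436.87,2.82,2024-0░┃                 
445.48,21.02,2024-░┃                 
39.83,74.66,2024-0░┃                 
978.29,3.15,2024-0░┃                 
738.50,82.38,2024-░┃                 
791.51,71.18,2024-░┃                 
━━━━━━━━━━━━━━━━━━━━━━━━━━━━━━━━━┓   
usicSequencer                    ┃   
─────────────────────────────────┨   
    ▼123456789                   ┃   
Kick······███·                   ┃   


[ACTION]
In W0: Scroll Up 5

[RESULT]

                                     
━━━━━━━━━━━━━━━━━━━┓                 
FileViewer         ┃                 
───────────────────┨                 
mount,score,date  ▲┃                 
864.96,1.52,2024-0█┃                 
041.69,89.99,2024-░┃                 
092.76,25.40,2024-░┃                 
012.66,83.35,2024-░┃                 
624.60,71.43,2024-░┃                 
222.71,37.03,2024-░┃                 
436.87,2.82,2024-0░┃                 
━━━━━━━━━━━━━━━━━━━━━━━━━━━━━━━━━┓   
usicSequencer                    ┃   
─────────────────────────────────┨   
    ▼123456789                   ┃   
Kick······███·                   ┃   


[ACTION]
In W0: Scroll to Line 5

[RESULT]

                                     
━━━━━━━━━━━━━━━━━━━┓                 
FileViewer         ┃                 
───────────────────┨                 
012.66,83.35,2024-▲┃                 
624.60,71.43,2024-░┃                 
222.71,37.03,2024-░┃                 
436.87,2.82,2024-0░┃                 
445.48,21.02,2024-░┃                 
39.83,74.66,2024-0░┃                 
978.29,3.15,2024-0░┃                 
738.50,82.38,2024-░┃                 
━━━━━━━━━━━━━━━━━━━━━━━━━━━━━━━━━┓   
usicSequencer                    ┃   
─────────────────────────────────┨   
    ▼123456789                   ┃   
Kick······███·                   ┃   


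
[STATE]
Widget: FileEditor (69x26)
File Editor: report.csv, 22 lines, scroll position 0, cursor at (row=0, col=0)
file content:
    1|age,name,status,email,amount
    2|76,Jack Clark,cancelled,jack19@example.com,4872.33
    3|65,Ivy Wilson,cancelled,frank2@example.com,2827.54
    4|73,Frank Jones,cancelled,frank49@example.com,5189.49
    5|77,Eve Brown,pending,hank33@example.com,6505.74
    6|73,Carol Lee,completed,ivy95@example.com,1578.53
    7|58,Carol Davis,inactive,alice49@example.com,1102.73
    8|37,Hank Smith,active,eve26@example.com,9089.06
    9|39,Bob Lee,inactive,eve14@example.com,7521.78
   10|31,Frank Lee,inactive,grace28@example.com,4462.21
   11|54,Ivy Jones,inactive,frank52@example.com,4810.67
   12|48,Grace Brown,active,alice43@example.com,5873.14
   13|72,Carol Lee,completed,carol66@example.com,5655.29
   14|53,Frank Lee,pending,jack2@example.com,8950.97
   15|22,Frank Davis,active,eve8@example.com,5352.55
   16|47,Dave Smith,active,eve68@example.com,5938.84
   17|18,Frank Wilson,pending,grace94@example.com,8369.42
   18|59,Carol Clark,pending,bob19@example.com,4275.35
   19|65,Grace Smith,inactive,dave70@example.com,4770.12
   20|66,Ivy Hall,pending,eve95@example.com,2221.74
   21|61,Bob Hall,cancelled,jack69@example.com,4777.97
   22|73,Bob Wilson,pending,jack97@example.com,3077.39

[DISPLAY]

█ge,name,status,email,amount                                        ▲
76,Jack Clark,cancelled,jack19@example.com,4872.33                  █
65,Ivy Wilson,cancelled,frank2@example.com,2827.54                  ░
73,Frank Jones,cancelled,frank49@example.com,5189.49                ░
77,Eve Brown,pending,hank33@example.com,6505.74                     ░
73,Carol Lee,completed,ivy95@example.com,1578.53                    ░
58,Carol Davis,inactive,alice49@example.com,1102.73                 ░
37,Hank Smith,active,eve26@example.com,9089.06                      ░
39,Bob Lee,inactive,eve14@example.com,7521.78                       ░
31,Frank Lee,inactive,grace28@example.com,4462.21                   ░
54,Ivy Jones,inactive,frank52@example.com,4810.67                   ░
48,Grace Brown,active,alice43@example.com,5873.14                   ░
72,Carol Lee,completed,carol66@example.com,5655.29                  ░
53,Frank Lee,pending,jack2@example.com,8950.97                      ░
22,Frank Davis,active,eve8@example.com,5352.55                      ░
47,Dave Smith,active,eve68@example.com,5938.84                      ░
18,Frank Wilson,pending,grace94@example.com,8369.42                 ░
59,Carol Clark,pending,bob19@example.com,4275.35                    ░
65,Grace Smith,inactive,dave70@example.com,4770.12                  ░
66,Ivy Hall,pending,eve95@example.com,2221.74                       ░
61,Bob Hall,cancelled,jack69@example.com,4777.97                    ░
73,Bob Wilson,pending,jack97@example.com,3077.39                    ░
                                                                    ░
                                                                    ░
                                                                    ░
                                                                    ▼


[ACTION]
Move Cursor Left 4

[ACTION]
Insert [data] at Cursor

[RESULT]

data█ge,name,status,email,amount                                    ▲
76,Jack Clark,cancelled,jack19@example.com,4872.33                  █
65,Ivy Wilson,cancelled,frank2@example.com,2827.54                  ░
73,Frank Jones,cancelled,frank49@example.com,5189.49                ░
77,Eve Brown,pending,hank33@example.com,6505.74                     ░
73,Carol Lee,completed,ivy95@example.com,1578.53                    ░
58,Carol Davis,inactive,alice49@example.com,1102.73                 ░
37,Hank Smith,active,eve26@example.com,9089.06                      ░
39,Bob Lee,inactive,eve14@example.com,7521.78                       ░
31,Frank Lee,inactive,grace28@example.com,4462.21                   ░
54,Ivy Jones,inactive,frank52@example.com,4810.67                   ░
48,Grace Brown,active,alice43@example.com,5873.14                   ░
72,Carol Lee,completed,carol66@example.com,5655.29                  ░
53,Frank Lee,pending,jack2@example.com,8950.97                      ░
22,Frank Davis,active,eve8@example.com,5352.55                      ░
47,Dave Smith,active,eve68@example.com,5938.84                      ░
18,Frank Wilson,pending,grace94@example.com,8369.42                 ░
59,Carol Clark,pending,bob19@example.com,4275.35                    ░
65,Grace Smith,inactive,dave70@example.com,4770.12                  ░
66,Ivy Hall,pending,eve95@example.com,2221.74                       ░
61,Bob Hall,cancelled,jack69@example.com,4777.97                    ░
73,Bob Wilson,pending,jack97@example.com,3077.39                    ░
                                                                    ░
                                                                    ░
                                                                    ░
                                                                    ▼


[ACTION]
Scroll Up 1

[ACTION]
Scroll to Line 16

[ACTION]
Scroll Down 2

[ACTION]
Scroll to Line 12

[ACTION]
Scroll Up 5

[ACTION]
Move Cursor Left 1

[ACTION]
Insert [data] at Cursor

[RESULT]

datdata█age,name,status,email,amount                                ▲
76,Jack Clark,cancelled,jack19@example.com,4872.33                  █
65,Ivy Wilson,cancelled,frank2@example.com,2827.54                  ░
73,Frank Jones,cancelled,frank49@example.com,5189.49                ░
77,Eve Brown,pending,hank33@example.com,6505.74                     ░
73,Carol Lee,completed,ivy95@example.com,1578.53                    ░
58,Carol Davis,inactive,alice49@example.com,1102.73                 ░
37,Hank Smith,active,eve26@example.com,9089.06                      ░
39,Bob Lee,inactive,eve14@example.com,7521.78                       ░
31,Frank Lee,inactive,grace28@example.com,4462.21                   ░
54,Ivy Jones,inactive,frank52@example.com,4810.67                   ░
48,Grace Brown,active,alice43@example.com,5873.14                   ░
72,Carol Lee,completed,carol66@example.com,5655.29                  ░
53,Frank Lee,pending,jack2@example.com,8950.97                      ░
22,Frank Davis,active,eve8@example.com,5352.55                      ░
47,Dave Smith,active,eve68@example.com,5938.84                      ░
18,Frank Wilson,pending,grace94@example.com,8369.42                 ░
59,Carol Clark,pending,bob19@example.com,4275.35                    ░
65,Grace Smith,inactive,dave70@example.com,4770.12                  ░
66,Ivy Hall,pending,eve95@example.com,2221.74                       ░
61,Bob Hall,cancelled,jack69@example.com,4777.97                    ░
73,Bob Wilson,pending,jack97@example.com,3077.39                    ░
                                                                    ░
                                                                    ░
                                                                    ░
                                                                    ▼


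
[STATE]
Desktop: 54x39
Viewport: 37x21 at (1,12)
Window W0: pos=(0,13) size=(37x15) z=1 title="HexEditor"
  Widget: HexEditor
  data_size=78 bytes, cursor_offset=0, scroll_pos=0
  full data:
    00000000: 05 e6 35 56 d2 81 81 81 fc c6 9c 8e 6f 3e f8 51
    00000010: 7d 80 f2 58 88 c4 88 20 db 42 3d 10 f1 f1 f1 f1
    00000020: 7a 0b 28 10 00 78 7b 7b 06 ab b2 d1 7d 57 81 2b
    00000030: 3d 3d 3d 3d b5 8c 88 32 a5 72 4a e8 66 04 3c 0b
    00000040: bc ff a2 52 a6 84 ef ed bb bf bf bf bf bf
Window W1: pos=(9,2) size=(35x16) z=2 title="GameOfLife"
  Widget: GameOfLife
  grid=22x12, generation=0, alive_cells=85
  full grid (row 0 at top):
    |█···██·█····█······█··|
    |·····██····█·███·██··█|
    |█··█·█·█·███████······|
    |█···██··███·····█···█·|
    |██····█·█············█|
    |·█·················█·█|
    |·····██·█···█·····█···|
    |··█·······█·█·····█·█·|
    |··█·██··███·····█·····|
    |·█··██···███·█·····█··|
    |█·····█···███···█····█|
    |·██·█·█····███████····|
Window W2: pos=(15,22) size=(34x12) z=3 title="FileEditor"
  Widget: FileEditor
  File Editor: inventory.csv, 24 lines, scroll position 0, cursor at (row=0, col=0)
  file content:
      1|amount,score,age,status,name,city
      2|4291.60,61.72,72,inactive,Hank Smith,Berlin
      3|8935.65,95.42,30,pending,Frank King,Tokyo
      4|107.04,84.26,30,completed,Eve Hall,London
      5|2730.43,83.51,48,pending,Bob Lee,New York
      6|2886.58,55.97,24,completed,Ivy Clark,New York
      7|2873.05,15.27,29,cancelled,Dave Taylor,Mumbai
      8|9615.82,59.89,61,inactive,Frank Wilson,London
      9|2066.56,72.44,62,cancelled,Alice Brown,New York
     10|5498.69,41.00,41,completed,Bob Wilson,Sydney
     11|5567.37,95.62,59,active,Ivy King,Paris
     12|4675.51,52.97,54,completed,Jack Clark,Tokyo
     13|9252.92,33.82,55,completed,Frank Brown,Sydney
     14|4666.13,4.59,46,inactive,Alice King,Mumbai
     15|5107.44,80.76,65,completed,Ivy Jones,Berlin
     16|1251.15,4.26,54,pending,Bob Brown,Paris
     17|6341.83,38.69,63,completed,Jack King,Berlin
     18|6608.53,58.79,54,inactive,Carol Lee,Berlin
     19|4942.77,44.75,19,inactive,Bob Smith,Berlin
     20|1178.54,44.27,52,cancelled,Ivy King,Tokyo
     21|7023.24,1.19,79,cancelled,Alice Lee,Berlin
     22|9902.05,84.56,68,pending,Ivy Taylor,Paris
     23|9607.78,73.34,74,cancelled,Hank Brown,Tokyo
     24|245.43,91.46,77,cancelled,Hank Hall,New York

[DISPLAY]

        ┃·····██·█···█·····█···      
━━━━━━━━┃··█·······█·█·····█·█·      
 HexEdit┃··█·██··███·····█·····      
────────┃·█··██···███·█·····█··      
00000000┃█·····█···███···█····█      
00000010┗━━━━━━━━━━━━━━━━━━━━━━━━━━━━
00000020  7a 0b 28 10 00 78 7b 7b  ┃ 
00000030  3d 3d 3d 3d b5 8c 88 32  ┃ 
00000040  bc ff a2 52 a6 84 ef ed  ┃ 
                                   ┃ 
              ┏━━━━━━━━━━━━━━━━━━━━━━
              ┃ FileEditor           
              ┠──────────────────────
              ┃█mount,score,age,statu
              ┃4291.60,61.72,72,inact
━━━━━━━━━━━━━━┃8935.65,95.42,30,pendi
              ┃107.04,84.26,30,comple
              ┃2730.43,83.51,48,pendi
              ┃2886.58,55.97,24,compl
              ┃2873.05,15.27,29,cance
              ┃9615.82,59.89,61,inact


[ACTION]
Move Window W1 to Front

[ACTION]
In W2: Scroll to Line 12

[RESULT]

        ┃·····██·█···█·····█···      
━━━━━━━━┃··█·······█·█·····█·█·      
 HexEdit┃··█·██··███·····█·····      
────────┃·█··██···███·█·····█··      
00000000┃█·····█···███···█····█      
00000010┗━━━━━━━━━━━━━━━━━━━━━━━━━━━━
00000020  7a 0b 28 10 00 78 7b 7b  ┃ 
00000030  3d 3d 3d 3d b5 8c 88 32  ┃ 
00000040  bc ff a2 52 a6 84 ef ed  ┃ 
                                   ┃ 
              ┏━━━━━━━━━━━━━━━━━━━━━━
              ┃ FileEditor           
              ┠──────────────────────
              ┃4675.51,52.97,54,compl
              ┃9252.92,33.82,55,compl
━━━━━━━━━━━━━━┃4666.13,4.59,46,inacti
              ┃5107.44,80.76,65,compl
              ┃1251.15,4.26,54,pendin
              ┃6341.83,38.69,63,compl
              ┃6608.53,58.79,54,inact
              ┃4942.77,44.75,19,inact
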